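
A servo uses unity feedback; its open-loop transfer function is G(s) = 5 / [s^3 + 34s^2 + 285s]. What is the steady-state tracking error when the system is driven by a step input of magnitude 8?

0

The denominator has no term below 285s — 1 pole at s=0, type 1.
A type-1 system has K_p = ∞, so it tracks a step input with zero steady-state error.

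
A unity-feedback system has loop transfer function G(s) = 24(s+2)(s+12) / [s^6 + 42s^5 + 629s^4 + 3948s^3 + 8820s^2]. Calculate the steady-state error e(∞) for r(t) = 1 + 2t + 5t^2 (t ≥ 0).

153.125

Lowest-order denominator term is 8820s^2, so the open loop has 2 poles at the origin → type 2 system. Treating each term separately:
  • 1: tracked with zero error.
  • 2t: tracked with zero error.
  • 5t^2: e_ss = 10/K_a with K_a=16/245 → 153.125.
Total e_ss = 153.125.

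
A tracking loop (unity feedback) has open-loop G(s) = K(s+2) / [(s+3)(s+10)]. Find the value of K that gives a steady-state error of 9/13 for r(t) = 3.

No free integrators in G(s): this is a type 0 system.
K_p = lim_{s→0} G(s) = K·2 / (3·10) = (1/15)·K.
e_ss = 3/(1 + K_p) = 9/13 ⇒ 1 + (1/15)·K = 13/3 ⇒ K = 50.

50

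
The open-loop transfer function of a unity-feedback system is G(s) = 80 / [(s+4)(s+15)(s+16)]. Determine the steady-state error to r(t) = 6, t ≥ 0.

72/13

No free integrators in G(s): this is a type 0 system.
K_p = lim_{s→0} G(s) = 80 / (4·15·16) = 1/12.
e_ss = 6/(1 + K_p) = 6/(13/12) = 72/13.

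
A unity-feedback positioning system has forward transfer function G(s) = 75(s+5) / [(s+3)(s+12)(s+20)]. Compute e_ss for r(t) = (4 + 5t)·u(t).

infinity

The open loop has no poles at the origin → type 0 system. By superposition:
  • 4: e_ss = 4/(1+K_p) with K_p=25/48 → 192/73.
  • 5t: a type-0 system cannot track it, e_ss → ∞.
The unbounded component dominates.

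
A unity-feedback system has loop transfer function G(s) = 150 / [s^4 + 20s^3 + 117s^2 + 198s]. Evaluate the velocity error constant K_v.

The denominator has no term below 198s — 1 pole at s=0, type 1.
K_v = lim_{s→0} s·G(s) = 150 / 198 = 25/33.

25/33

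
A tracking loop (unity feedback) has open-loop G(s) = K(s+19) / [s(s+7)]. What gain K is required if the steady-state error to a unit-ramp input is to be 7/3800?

G(s) has one factor of s in the denominator, so the system is type 1.
K_v = lim_{s→0} s·G(s) = K·19 / (7) = (19/7)·K.
e_ss = 1/K_v = 7/3800 ⇒ K_v = 3800/7 ⇒ K = (3800/7)/(19/7) = 200.

200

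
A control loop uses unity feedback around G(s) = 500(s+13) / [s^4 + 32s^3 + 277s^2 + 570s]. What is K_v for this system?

650/57

The denominator has no term below 570s — 1 pole at s=0, type 1.
K_v = lim_{s→0} s·G(s) = 500·13 / 570 = 650/57.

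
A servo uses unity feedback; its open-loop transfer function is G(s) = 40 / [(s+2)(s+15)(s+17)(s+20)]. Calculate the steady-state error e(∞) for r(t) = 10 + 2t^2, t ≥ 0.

The open loop has no poles at the origin → type 0 system. By superposition:
  • 10: e_ss = 10/(1+K_p) with K_p=1/255 → 1275/128.
  • 2t^2: a type-0 system cannot track it, e_ss → ∞.
The unbounded component dominates.

infinity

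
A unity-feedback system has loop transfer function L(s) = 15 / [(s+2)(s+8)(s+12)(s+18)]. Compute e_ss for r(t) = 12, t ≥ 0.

13824/1157

L(s) has no factors of s in the denominator, so the system is type 0.
K_p = lim_{s→0} L(s) = 15 / (2·8·12·18) = 5/1152.
e_ss = 12/(1 + K_p) = 12/(1157/1152) = 13824/1157.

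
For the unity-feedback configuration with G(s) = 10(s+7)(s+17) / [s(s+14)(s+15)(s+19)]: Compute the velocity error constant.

17/57

The open loop has one pole at the origin → type 1 system.
K_v = lim_{s→0} s·G(s) = 10·7·17 / (14·15·19) = 17/57.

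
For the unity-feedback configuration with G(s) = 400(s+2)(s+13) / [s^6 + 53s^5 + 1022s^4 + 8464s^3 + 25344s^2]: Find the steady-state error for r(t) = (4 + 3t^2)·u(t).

The denominator has no term below 25344s^2 — 2 poles at s=0, type 2. Taking each input component in turn:
  • 4: tracked with zero error.
  • 3t^2: e_ss = 6/K_a with K_a=325/792 → 4752/325.
Total e_ss = 4752/325.

4752/325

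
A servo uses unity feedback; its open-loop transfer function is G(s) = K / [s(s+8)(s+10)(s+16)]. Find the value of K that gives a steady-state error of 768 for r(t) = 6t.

10

G(s) has one factor of s in the denominator, so the system is type 1.
K_v = lim_{s→0} s·G(s) = K / (8·10·16) = (1/1280)·K.
e_ss = 6/K_v = 768 ⇒ K_v = 1/128 ⇒ K = (1/128)/(1/1280) = 10.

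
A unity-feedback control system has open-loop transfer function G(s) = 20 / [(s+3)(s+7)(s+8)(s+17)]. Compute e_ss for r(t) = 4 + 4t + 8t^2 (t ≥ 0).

System type = 0 (no poles at s=0). Taking each input component in turn:
  • 4: e_ss = 4/(1+K_p) with K_p=5/714 → 2856/719.
  • 4t: a type-0 system cannot track it, e_ss → ∞.
  • 8t^2: a type-0 system cannot track it, e_ss → ∞.
The unbounded component dominates.

infinity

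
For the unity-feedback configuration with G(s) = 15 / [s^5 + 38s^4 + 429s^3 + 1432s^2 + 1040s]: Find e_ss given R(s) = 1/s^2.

The denominator has no term below 1040s — 1 pole at s=0, type 1.
K_v = lim_{s→0} s·G(s) = 15 / 1040 = 3/208.
e_ss = 1/K_v = 1/(3/208) = 208/3.

208/3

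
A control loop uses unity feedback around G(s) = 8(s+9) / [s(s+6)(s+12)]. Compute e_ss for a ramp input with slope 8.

G(s) has one factor of s in the denominator, so the system is type 1.
K_v = lim_{s→0} s·G(s) = 8·9 / (6·12) = 1.
e_ss = 8/K_v = 8/1 = 8.

8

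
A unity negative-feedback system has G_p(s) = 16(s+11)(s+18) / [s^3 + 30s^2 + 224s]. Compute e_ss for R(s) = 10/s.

0

Lowest-order denominator term is 224s, so the open loop has 1 pole at the origin → type 1 system.
K_p = ∞ for a type-1 system; e_ss to a step is zero.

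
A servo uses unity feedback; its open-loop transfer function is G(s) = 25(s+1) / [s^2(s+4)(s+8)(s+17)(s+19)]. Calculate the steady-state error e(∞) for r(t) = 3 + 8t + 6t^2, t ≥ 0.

4961.28

Two free integrators in G(s): this is a type 2 system. Treating each term separately:
  • 3: tracked with zero error.
  • 8t: tracked with zero error.
  • 6t^2: e_ss = 12/K_a with K_a=25/10336 → 4961.28.
Total e_ss = 4961.28.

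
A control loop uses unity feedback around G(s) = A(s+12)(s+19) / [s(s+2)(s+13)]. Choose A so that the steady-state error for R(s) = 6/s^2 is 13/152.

8

One free integrator in G(s): this is a type 1 system.
K_v = lim_{s→0} s·G(s) = A·12·19 / (2·13) = (114/13)·A.
e_ss = 6/K_v = 13/152 ⇒ K_v = 912/13 ⇒ A = (912/13)/(114/13) = 8.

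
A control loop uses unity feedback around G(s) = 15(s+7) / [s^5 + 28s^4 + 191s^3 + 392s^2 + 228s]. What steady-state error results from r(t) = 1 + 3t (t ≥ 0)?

Lowest-order denominator term is 228s, so the open loop has 1 pole at the origin → type 1 system. Treating each term separately:
  • 1: tracked with zero error.
  • 3t: e_ss = 3/K_v with K_v=35/76 → 228/35.
Total e_ss = 228/35.

228/35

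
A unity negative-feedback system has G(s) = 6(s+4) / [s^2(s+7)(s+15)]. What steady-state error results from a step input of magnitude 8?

Two free integrators in G(s): this is a type 2 system.
A type-2 system has K_p = ∞, so it tracks a step input with zero steady-state error.

0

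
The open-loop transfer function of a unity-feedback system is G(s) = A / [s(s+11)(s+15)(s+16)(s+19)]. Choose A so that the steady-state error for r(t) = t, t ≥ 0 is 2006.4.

25

System type = 1 (one pole at s=0).
K_v = lim_{s→0} s·G(s) = A / (11·15·16·19) = (1/50160)·A.
e_ss = 1/K_v = 2006.4 ⇒ K_v = 5/10032 ⇒ A = (5/10032)/(1/50160) = 25.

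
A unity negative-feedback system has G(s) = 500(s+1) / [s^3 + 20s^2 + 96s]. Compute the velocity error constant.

125/24

Lowest-order denominator term is 96s, so the open loop has 1 pole at the origin → type 1 system.
K_v = lim_{s→0} s·G(s) = 500·1 / 96 = 125/24.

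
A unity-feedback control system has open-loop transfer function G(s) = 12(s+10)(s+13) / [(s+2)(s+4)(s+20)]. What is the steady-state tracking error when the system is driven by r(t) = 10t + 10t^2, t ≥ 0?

System type = 0 (no poles at s=0). By superposition:
  • 10t: a type-0 system cannot track it, e_ss → ∞.
  • 10t^2: a type-0 system cannot track it, e_ss → ∞.
The unbounded component dominates.

infinity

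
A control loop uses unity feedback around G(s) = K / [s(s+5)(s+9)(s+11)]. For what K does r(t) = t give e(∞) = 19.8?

G(s) has one factor of s in the denominator, so the system is type 1.
K_v = lim_{s→0} s·G(s) = K / (5·9·11) = (1/495)·K.
e_ss = 1/K_v = 19.8 ⇒ K_v = 5/99 ⇒ K = (5/99)/(1/495) = 25.

25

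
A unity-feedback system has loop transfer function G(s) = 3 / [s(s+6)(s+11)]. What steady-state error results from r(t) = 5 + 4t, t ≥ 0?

88

G(s) has one factor of s in the denominator, so the system is type 1. By superposition:
  • 5: tracked with zero error.
  • 4t: e_ss = 4/K_v with K_v=1/22 → 88.
Total e_ss = 88.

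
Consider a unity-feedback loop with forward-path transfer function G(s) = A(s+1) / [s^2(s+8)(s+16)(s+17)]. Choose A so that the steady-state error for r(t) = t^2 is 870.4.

5

G(s) has two factors of s in the denominator, so the system is type 2.
K_a = lim_{s→0} s^2·G(s) = A·1 / (8·16·17) = (1/2176)·A.
e_ss = 2/K_a = 870.4 ⇒ K_a = 5/2176 ⇒ A = (5/2176)/(1/2176) = 5.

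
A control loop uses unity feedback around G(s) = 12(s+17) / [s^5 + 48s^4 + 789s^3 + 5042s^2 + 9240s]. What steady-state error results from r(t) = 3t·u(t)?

Lowest-order denominator term is 9240s, so the open loop has 1 pole at the origin → type 1 system.
K_v = lim_{s→0} s·G(s) = 12·17 / 9240 = 17/770.
e_ss = 3/K_v = 3/(17/770) = 2310/17.

2310/17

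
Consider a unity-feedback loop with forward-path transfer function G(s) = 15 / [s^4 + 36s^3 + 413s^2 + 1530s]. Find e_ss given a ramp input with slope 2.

204

Lowest-order denominator term is 1530s, so the open loop has 1 pole at the origin → type 1 system.
K_v = lim_{s→0} s·G(s) = 15 / 1530 = 1/102.
e_ss = 2/K_v = 2/(1/102) = 204.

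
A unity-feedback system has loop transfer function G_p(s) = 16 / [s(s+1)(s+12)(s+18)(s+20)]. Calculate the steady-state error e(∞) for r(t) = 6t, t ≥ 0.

The open loop has one pole at the origin → type 1 system.
K_v = lim_{s→0} s·G_p(s) = 16 / (1·12·18·20) = 1/270.
e_ss = 6/K_v = 6/(1/270) = 1620.

1620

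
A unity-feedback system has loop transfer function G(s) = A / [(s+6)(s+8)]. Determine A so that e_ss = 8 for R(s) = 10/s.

The open loop has no poles at the origin → type 0 system.
K_p = lim_{s→0} G(s) = A / (6·8) = (1/48)·A.
e_ss = 10/(1 + K_p) = 8 ⇒ 1 + (1/48)·A = 1.25 ⇒ A = 12.

12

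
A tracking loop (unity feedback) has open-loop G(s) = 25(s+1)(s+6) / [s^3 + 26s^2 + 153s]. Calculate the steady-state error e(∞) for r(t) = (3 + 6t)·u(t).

Factoring s from the denominator leaves a polynomial with constant term 153, so the system is type 1. By superposition:
  • 3: tracked with zero error.
  • 6t: e_ss = 6/K_v with K_v=50/51 → 6.12.
Total e_ss = 6.12.

6.12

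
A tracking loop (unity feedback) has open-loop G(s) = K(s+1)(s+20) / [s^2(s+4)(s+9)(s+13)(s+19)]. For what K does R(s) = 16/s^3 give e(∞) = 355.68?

The open loop has two poles at the origin → type 2 system.
K_a = lim_{s→0} s^2·G(s) = K·1·20 / (4·9·13·19) = (5/2223)·K.
e_ss = 16/K_a = 355.68 ⇒ K_a = 100/2223 ⇒ K = (100/2223)/(5/2223) = 20.

20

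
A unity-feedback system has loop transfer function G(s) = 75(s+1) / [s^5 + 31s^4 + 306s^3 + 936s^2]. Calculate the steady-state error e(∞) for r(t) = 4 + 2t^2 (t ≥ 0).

49.92

The denominator has no term below 936s^2 — 2 poles at s=0, type 2. By superposition:
  • 4: tracked with zero error.
  • 2t^2: e_ss = 4/K_a with K_a=25/312 → 49.92.
Total e_ss = 49.92.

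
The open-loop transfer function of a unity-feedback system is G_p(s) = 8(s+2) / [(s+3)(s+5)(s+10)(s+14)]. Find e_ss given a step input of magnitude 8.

4200/529

System type = 0 (no poles at s=0).
K_p = lim_{s→0} G_p(s) = 8·2 / (3·5·10·14) = 4/525.
e_ss = 8/(1 + K_p) = 8/(529/525) = 4200/529.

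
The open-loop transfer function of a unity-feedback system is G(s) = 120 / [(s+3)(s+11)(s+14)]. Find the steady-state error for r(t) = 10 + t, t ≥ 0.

infinity

G(s) has no factors of s in the denominator, so the system is type 0. Taking each input component in turn:
  • 10: e_ss = 10/(1+K_p) with K_p=20/77 → 770/97.
  • t: a type-0 system cannot track it, e_ss → ∞.
The unbounded component dominates.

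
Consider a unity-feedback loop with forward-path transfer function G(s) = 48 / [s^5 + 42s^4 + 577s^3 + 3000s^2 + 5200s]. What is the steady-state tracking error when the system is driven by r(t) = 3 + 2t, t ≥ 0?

650/3

Lowest-order denominator term is 5200s, so the open loop has 1 pole at the origin → type 1 system. By superposition:
  • 3: tracked with zero error.
  • 2t: e_ss = 2/K_v with K_v=3/325 → 650/3.
Total e_ss = 650/3.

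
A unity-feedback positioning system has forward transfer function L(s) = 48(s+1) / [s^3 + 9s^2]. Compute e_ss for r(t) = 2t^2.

Lowest-order denominator term is 9s^2, so the open loop has 2 poles at the origin → type 2 system.
K_a = lim_{s→0} s^2·L(s) = 48·1 / 9 = 16/3.
r(t) = 2t^2 gives R(s) = 4/s^3.
e_ss = 4/K_a = 4/(16/3) = 0.75.

0.75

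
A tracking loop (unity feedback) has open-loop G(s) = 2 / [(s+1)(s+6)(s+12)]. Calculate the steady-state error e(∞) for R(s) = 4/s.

144/37

The open loop has no poles at the origin → type 0 system.
K_p = lim_{s→0} G(s) = 2 / (1·6·12) = 1/36.
e_ss = 4/(1 + K_p) = 4/(37/36) = 144/37.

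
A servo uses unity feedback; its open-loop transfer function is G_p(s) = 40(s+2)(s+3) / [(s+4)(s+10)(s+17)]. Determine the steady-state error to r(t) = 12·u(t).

204/23

System type = 0 (no poles at s=0).
K_p = lim_{s→0} G_p(s) = 40·2·3 / (4·10·17) = 6/17.
e_ss = 12/(1 + K_p) = 12/(23/17) = 204/23.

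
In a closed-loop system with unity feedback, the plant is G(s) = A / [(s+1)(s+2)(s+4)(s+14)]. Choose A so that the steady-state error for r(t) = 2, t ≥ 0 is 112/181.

250

G(s) has no factors of s in the denominator, so the system is type 0.
K_p = lim_{s→0} G(s) = A / (1·2·4·14) = (1/112)·A.
e_ss = 2/(1 + K_p) = 112/181 ⇒ 1 + (1/112)·A = 181/56 ⇒ A = 250.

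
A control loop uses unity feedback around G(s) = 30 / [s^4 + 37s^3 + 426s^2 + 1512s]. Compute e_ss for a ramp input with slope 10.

504

The denominator has no term below 1512s — 1 pole at s=0, type 1.
K_v = lim_{s→0} s·G(s) = 30 / 1512 = 5/252.
e_ss = 10/K_v = 10/(5/252) = 504.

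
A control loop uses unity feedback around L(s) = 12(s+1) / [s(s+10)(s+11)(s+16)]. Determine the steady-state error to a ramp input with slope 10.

L(s) has one factor of s in the denominator, so the system is type 1.
K_v = lim_{s→0} s·L(s) = 12·1 / (10·11·16) = 3/440.
e_ss = 10/K_v = 10/(3/440) = 4400/3.

4400/3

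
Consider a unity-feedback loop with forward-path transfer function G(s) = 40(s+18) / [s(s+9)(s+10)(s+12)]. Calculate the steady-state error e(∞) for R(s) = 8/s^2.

The open loop has one pole at the origin → type 1 system.
K_v = lim_{s→0} s·G(s) = 40·18 / (9·10·12) = 2/3.
e_ss = 8/K_v = 8/(2/3) = 12.

12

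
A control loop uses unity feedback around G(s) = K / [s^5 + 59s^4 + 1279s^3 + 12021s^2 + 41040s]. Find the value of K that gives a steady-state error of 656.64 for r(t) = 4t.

Lowest-order denominator term is 41040s, so the open loop has 1 pole at the origin → type 1 system.
K_v = lim_{s→0} s·G(s) = K / 41040 = (1/41040)·K.
e_ss = 4/K_v = 656.64 ⇒ K_v = 25/4104 ⇒ K = (25/4104)/(1/41040) = 250.

250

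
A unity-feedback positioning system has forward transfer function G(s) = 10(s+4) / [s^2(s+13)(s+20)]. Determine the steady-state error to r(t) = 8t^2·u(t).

The open loop has two poles at the origin → type 2 system.
K_a = lim_{s→0} s^2·G(s) = 10·4 / (13·20) = 2/13.
r(t) = 8t^2 gives R(s) = 16/s^3.
e_ss = 16/K_a = 16/(2/13) = 104.

104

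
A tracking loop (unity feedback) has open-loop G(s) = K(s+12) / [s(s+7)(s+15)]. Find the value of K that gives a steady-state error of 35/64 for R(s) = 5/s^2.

80

G(s) has one factor of s in the denominator, so the system is type 1.
K_v = lim_{s→0} s·G(s) = K·12 / (7·15) = (4/35)·K.
e_ss = 5/K_v = 35/64 ⇒ K_v = 64/7 ⇒ K = (64/7)/(4/35) = 80.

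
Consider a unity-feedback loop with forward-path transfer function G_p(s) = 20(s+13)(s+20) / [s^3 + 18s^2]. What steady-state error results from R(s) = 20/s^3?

Lowest-order denominator term is 18s^2, so the open loop has 2 poles at the origin → type 2 system.
K_a = lim_{s→0} s^2·G_p(s) = 20·13·20 / 18 = 2600/9.
r(t) = 10t^2 gives R(s) = 20/s^3.
e_ss = 20/K_a = 20/(2600/9) = 9/130.

9/130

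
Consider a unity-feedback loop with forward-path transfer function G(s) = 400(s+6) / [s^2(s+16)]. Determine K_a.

The open loop has two poles at the origin → type 2 system.
K_a = lim_{s→0} s^2·G(s) = 400·6 / (16) = 150.

150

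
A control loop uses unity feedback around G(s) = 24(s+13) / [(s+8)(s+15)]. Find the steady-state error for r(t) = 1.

No free integrators in G(s): this is a type 0 system.
K_p = lim_{s→0} G(s) = 24·13 / (8·15) = 2.6.
e_ss = 1/(1 + K_p) = 1/3.6 = 5/18.

5/18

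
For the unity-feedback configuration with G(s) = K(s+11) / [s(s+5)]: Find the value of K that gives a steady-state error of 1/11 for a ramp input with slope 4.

G(s) has one factor of s in the denominator, so the system is type 1.
K_v = lim_{s→0} s·G(s) = K·11 / (5) = 2.2·K.
e_ss = 4/K_v = 1/11 ⇒ K_v = 44 ⇒ K = 44/2.2 = 20.

20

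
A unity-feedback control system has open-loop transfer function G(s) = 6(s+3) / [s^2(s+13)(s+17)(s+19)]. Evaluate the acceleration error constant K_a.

18/4199

System type = 2 (two poles at s=0).
K_a = lim_{s→0} s^2·G(s) = 6·3 / (13·17·19) = 18/4199.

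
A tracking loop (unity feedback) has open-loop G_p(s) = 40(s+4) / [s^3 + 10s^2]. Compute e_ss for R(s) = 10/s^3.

Factoring s^2 from the denominator leaves a polynomial with constant term 10, so the system is type 2.
K_a = lim_{s→0} s^2·G_p(s) = 40·4 / 10 = 16.
r(t) = 5t^2 gives R(s) = 10/s^3.
e_ss = 10/K_a = 10/16 = 0.625.

0.625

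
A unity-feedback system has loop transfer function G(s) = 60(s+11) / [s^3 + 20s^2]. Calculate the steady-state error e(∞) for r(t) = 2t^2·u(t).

Factoring s^2 from the denominator leaves a polynomial with constant term 20, so the system is type 2.
K_a = lim_{s→0} s^2·G(s) = 60·11 / 20 = 33.
r(t) = 2t^2 gives R(s) = 4/s^3.
e_ss = 4/K_a = 4/33.

4/33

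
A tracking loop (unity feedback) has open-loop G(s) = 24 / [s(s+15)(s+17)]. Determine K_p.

K_p = lim_{s→0} G(s); with 1 pole at the origin the limit diverges, so K_p = ∞.

infinity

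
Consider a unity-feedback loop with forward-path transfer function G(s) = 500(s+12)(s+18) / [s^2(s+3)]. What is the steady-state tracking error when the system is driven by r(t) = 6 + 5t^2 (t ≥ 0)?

G(s) has two factors of s in the denominator, so the system is type 2. Taking each input component in turn:
  • 6: tracked with zero error.
  • 5t^2: e_ss = 10/K_a with K_a=36000 → 1/3600.
Total e_ss = 1/3600.

1/3600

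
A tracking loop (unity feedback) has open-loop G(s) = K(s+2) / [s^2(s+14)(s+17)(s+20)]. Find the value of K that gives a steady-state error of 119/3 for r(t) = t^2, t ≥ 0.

The open loop has two poles at the origin → type 2 system.
K_a = lim_{s→0} s^2·G(s) = K·2 / (14·17·20) = (1/2380)·K.
e_ss = 2/K_a = 119/3 ⇒ K_a = 6/119 ⇒ K = (6/119)/(1/2380) = 120.

120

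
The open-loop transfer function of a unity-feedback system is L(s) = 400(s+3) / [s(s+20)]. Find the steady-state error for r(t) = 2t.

1/30

System type = 1 (one pole at s=0).
K_v = lim_{s→0} s·L(s) = 400·3 / (20) = 60.
e_ss = 2/K_v = 2/60 = 1/30.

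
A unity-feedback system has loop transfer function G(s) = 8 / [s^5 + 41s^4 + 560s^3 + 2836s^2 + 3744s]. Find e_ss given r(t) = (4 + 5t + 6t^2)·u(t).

Factoring s from the denominator leaves a polynomial with constant term 3744, so the system is type 1. Taking each input component in turn:
  • 4: tracked with zero error.
  • 5t: e_ss = 5/K_v with K_v=1/468 → 2340.
  • 6t^2: a type-1 system cannot track it, e_ss → ∞.
The unbounded component dominates.

infinity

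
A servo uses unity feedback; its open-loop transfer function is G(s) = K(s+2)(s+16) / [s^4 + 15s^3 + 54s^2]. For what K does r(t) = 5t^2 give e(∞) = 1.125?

15

Factoring s^2 from the denominator leaves a polynomial with constant term 54, so the system is type 2.
K_a = lim_{s→0} s^2·G(s) = K·2·16 / 54 = (16/27)·K.
e_ss = 10/K_a = 1.125 ⇒ K_a = 80/9 ⇒ K = (80/9)/(16/27) = 15.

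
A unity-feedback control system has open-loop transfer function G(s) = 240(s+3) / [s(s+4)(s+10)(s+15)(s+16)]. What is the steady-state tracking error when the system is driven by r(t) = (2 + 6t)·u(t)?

80

System type = 1 (one pole at s=0). Treating each term separately:
  • 2: tracked with zero error.
  • 6t: e_ss = 6/K_v with K_v=0.075 → 80.
Total e_ss = 80.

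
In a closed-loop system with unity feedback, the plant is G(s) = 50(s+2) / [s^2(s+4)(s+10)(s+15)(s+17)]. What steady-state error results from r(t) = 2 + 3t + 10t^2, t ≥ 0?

The open loop has two poles at the origin → type 2 system. By superposition:
  • 2: tracked with zero error.
  • 3t: tracked with zero error.
  • 10t^2: e_ss = 20/K_a with K_a=1/102 → 2040.
Total e_ss = 2040.

2040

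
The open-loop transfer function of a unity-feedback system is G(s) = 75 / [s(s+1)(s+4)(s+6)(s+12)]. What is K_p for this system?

infinity

K_p = lim_{s→0} G(s); with 1 pole at the origin the limit diverges, so K_p = ∞.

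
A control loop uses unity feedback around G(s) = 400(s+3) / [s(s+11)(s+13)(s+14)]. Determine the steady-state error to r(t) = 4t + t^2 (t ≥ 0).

infinity

One free integrator in G(s): this is a type 1 system. Taking each input component in turn:
  • 4t: e_ss = 4/K_v with K_v=600/1001 → 1001/150.
  • t^2: a type-1 system cannot track it, e_ss → ∞.
The unbounded component dominates.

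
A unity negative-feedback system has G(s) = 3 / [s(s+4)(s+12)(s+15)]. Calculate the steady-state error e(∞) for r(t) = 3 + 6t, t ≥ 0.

System type = 1 (one pole at s=0). By superposition:
  • 3: tracked with zero error.
  • 6t: e_ss = 6/K_v with K_v=1/240 → 1440.
Total e_ss = 1440.

1440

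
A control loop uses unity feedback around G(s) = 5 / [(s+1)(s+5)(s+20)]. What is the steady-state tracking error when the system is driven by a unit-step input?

The open loop has no poles at the origin → type 0 system.
K_p = lim_{s→0} G(s) = 5 / (1·5·20) = 0.05.
e_ss = 1/(1 + K_p) = 1/1.05 = 20/21.

20/21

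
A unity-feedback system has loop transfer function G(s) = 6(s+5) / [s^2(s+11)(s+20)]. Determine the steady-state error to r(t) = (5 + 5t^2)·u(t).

220/3

G(s) has two factors of s in the denominator, so the system is type 2. By superposition:
  • 5: tracked with zero error.
  • 5t^2: e_ss = 10/K_a with K_a=3/22 → 220/3.
Total e_ss = 220/3.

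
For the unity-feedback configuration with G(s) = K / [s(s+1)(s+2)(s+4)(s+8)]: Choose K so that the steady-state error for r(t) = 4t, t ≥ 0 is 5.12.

50

G(s) has one factor of s in the denominator, so the system is type 1.
K_v = lim_{s→0} s·G(s) = K / (1·2·4·8) = (1/64)·K.
e_ss = 4/K_v = 5.12 ⇒ K_v = 25/32 ⇒ K = (25/32)/(1/64) = 50.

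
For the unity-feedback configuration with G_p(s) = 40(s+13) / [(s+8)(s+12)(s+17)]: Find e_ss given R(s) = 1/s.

G_p(s) has no factors of s in the denominator, so the system is type 0.
K_p = lim_{s→0} G_p(s) = 40·13 / (8·12·17) = 65/204.
e_ss = 1/(1 + K_p) = 1/(269/204) = 204/269.

204/269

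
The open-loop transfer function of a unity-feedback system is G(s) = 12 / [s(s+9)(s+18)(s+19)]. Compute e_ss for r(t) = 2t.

One free integrator in G(s): this is a type 1 system.
K_v = lim_{s→0} s·G(s) = 12 / (9·18·19) = 2/513.
e_ss = 2/K_v = 2/(2/513) = 513.

513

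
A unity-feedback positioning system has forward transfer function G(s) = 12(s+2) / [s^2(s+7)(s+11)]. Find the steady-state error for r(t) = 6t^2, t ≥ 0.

The open loop has two poles at the origin → type 2 system.
K_a = lim_{s→0} s^2·G(s) = 12·2 / (7·11) = 24/77.
r(t) = 6t^2 gives R(s) = 12/s^3.
e_ss = 12/K_a = 12/(24/77) = 38.5.

38.5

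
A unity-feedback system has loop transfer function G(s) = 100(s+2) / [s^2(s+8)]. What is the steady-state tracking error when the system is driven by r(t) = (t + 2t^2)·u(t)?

0.16

System type = 2 (two poles at s=0). By superposition:
  • t: tracked with zero error.
  • 2t^2: e_ss = 4/K_a with K_a=25 → 0.16.
Total e_ss = 0.16.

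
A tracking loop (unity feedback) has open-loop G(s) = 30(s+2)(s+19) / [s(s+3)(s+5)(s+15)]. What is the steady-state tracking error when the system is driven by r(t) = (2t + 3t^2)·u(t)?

One free integrator in G(s): this is a type 1 system. By superposition:
  • 2t: e_ss = 2/K_v with K_v=76/15 → 15/38.
  • 3t^2: a type-1 system cannot track it, e_ss → ∞.
The unbounded component dominates.

infinity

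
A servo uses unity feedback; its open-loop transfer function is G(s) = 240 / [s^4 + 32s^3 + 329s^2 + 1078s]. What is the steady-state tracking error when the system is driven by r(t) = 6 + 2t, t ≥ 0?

539/60

The denominator has no term below 1078s — 1 pole at s=0, type 1. Treating each term separately:
  • 6: tracked with zero error.
  • 2t: e_ss = 2/K_v with K_v=120/539 → 539/60.
Total e_ss = 539/60.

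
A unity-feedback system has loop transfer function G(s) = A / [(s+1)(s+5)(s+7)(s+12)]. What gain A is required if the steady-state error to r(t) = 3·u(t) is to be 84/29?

15

No free integrators in G(s): this is a type 0 system.
K_p = lim_{s→0} G(s) = A / (1·5·7·12) = (1/420)·A.
e_ss = 3/(1 + K_p) = 84/29 ⇒ 1 + (1/420)·A = 29/28 ⇒ A = 15.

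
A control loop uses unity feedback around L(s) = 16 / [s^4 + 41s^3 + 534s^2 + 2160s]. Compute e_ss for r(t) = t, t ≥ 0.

135

The denominator has no term below 2160s — 1 pole at s=0, type 1.
K_v = lim_{s→0} s·L(s) = 16 / 2160 = 1/135.
e_ss = 1/K_v = 1/(1/135) = 135.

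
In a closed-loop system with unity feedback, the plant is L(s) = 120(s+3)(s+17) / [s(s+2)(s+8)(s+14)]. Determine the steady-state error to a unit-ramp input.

L(s) has one factor of s in the denominator, so the system is type 1.
K_v = lim_{s→0} s·L(s) = 120·3·17 / (2·8·14) = 765/28.
e_ss = 1/K_v = 1/(765/28) = 28/765.

28/765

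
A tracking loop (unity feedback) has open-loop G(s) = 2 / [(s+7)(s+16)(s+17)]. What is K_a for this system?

System type = 0 (no poles at s=0).
K_a = lim_{s→0} s^2·G(s) = 0 (the extra factor of s kills the finite limit).

0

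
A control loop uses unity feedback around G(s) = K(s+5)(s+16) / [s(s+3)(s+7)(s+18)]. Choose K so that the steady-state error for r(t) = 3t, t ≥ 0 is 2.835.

5

System type = 1 (one pole at s=0).
K_v = lim_{s→0} s·G(s) = K·5·16 / (3·7·18) = (40/189)·K.
e_ss = 3/K_v = 2.835 ⇒ K_v = 200/189 ⇒ K = (200/189)/(40/189) = 5.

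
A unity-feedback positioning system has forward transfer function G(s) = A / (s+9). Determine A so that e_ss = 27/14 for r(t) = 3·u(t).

System type = 0 (no poles at s=0).
K_p = lim_{s→0} G(s) = A / (9) = (1/9)·A.
e_ss = 3/(1 + K_p) = 27/14 ⇒ 1 + (1/9)·A = 14/9 ⇒ A = 5.

5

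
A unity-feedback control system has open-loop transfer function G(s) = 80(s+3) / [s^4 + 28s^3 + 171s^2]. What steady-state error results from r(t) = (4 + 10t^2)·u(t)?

Lowest-order denominator term is 171s^2, so the open loop has 2 poles at the origin → type 2 system. Treating each term separately:
  • 4: tracked with zero error.
  • 10t^2: e_ss = 20/K_a with K_a=80/57 → 14.25.
Total e_ss = 14.25.

14.25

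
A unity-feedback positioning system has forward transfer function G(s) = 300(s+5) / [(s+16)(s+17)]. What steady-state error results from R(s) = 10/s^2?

infinity

The open loop has no poles at the origin → type 0 system.
For a type-0 system K_v = 0, so e_ss to a ramp input is unbounded.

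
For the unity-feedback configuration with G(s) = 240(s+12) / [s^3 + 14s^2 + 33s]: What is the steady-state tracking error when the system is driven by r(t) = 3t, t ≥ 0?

11/320

Factoring s from the denominator leaves a polynomial with constant term 33, so the system is type 1.
K_v = lim_{s→0} s·G(s) = 240·12 / 33 = 960/11.
e_ss = 3/K_v = 3/(960/11) = 11/320.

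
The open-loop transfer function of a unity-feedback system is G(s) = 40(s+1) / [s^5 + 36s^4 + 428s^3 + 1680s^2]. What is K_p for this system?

infinity

K_p = lim_{s→0} G(s); with 2 poles at the origin the limit diverges, so K_p = ∞.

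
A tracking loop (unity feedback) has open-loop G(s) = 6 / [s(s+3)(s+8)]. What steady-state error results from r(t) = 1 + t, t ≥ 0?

One free integrator in G(s): this is a type 1 system. Treating each term separately:
  • 1: tracked with zero error.
  • t: e_ss = 1/K_v with K_v=0.25 → 4.
Total e_ss = 4.

4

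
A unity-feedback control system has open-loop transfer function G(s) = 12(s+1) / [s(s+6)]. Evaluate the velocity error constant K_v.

2

System type = 1 (one pole at s=0).
K_v = lim_{s→0} s·G(s) = 12·1 / (6) = 2.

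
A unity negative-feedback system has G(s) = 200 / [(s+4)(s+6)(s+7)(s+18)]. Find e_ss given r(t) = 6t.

infinity

The open loop has no poles at the origin → type 0 system.
K_v = lim_{s→0} s·G(s) = 0; the steady-state error to this ramp input grows without bound.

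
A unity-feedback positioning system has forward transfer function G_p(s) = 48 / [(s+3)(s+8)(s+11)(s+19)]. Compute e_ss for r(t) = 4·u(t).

System type = 0 (no poles at s=0).
K_p = lim_{s→0} G_p(s) = 48 / (3·8·11·19) = 2/209.
e_ss = 4/(1 + K_p) = 4/(211/209) = 836/211.

836/211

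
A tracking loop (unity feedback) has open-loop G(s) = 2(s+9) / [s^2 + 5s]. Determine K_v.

Factoring s from the denominator leaves a polynomial with constant term 5, so the system is type 1.
K_v = lim_{s→0} s·G(s) = 2·9 / 5 = 3.6.

3.6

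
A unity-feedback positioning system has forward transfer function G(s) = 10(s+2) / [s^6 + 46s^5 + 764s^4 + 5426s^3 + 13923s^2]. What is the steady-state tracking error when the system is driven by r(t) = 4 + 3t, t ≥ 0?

0

The denominator has no term below 13923s^2 — 2 poles at s=0, type 2. Taking each input component in turn:
  • 4: tracked with zero error.
  • 3t: tracked with zero error.
Total e_ss = 0.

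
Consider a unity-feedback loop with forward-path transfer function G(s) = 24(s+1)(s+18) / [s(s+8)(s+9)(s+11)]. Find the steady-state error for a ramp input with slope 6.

G(s) has one factor of s in the denominator, so the system is type 1.
K_v = lim_{s→0} s·G(s) = 24·1·18 / (8·9·11) = 6/11.
e_ss = 6/K_v = 6/(6/11) = 11.

11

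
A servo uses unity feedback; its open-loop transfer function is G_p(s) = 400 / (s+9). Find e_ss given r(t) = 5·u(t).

The open loop has no poles at the origin → type 0 system.
K_p = lim_{s→0} G_p(s) = 400 / (9) = 400/9.
e_ss = 5/(1 + K_p) = 5/(409/9) = 45/409.

45/409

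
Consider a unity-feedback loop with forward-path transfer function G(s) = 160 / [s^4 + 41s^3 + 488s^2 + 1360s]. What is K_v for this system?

Lowest-order denominator term is 1360s, so the open loop has 1 pole at the origin → type 1 system.
K_v = lim_{s→0} s·G(s) = 160 / 1360 = 2/17.

2/17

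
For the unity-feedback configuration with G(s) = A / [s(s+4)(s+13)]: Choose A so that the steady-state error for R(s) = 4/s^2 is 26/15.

The open loop has one pole at the origin → type 1 system.
K_v = lim_{s→0} s·G(s) = A / (4·13) = (1/52)·A.
e_ss = 4/K_v = 26/15 ⇒ K_v = 30/13 ⇒ A = (30/13)/(1/52) = 120.

120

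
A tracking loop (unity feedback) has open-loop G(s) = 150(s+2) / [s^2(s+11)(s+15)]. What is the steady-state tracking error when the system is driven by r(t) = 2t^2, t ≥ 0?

2.2

G(s) has two factors of s in the denominator, so the system is type 2.
K_a = lim_{s→0} s^2·G(s) = 150·2 / (11·15) = 20/11.
r(t) = 2t^2 gives R(s) = 4/s^3.
e_ss = 4/K_a = 4/(20/11) = 2.2.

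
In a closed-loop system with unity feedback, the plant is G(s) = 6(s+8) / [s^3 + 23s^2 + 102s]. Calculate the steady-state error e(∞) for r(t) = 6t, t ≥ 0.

The denominator has no term below 102s — 1 pole at s=0, type 1.
K_v = lim_{s→0} s·G(s) = 6·8 / 102 = 8/17.
e_ss = 6/K_v = 6/(8/17) = 12.75.

12.75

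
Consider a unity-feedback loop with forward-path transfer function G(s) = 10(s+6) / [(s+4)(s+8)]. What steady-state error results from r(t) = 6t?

No free integrators in G(s): this is a type 0 system.
K_v = lim_{s→0} s·G(s) = 0; the steady-state error to this ramp input grows without bound.

infinity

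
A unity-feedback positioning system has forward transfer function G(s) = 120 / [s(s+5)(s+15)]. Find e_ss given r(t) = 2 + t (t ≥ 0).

0.625

System type = 1 (one pole at s=0). By superposition:
  • 2: tracked with zero error.
  • t: e_ss = 1/K_v with K_v=1.6 → 0.625.
Total e_ss = 0.625.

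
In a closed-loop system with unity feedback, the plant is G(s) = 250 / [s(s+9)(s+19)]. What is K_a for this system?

0

System type = 1 (one pole at s=0).
K_a = lim_{s→0} s^2·G(s) = 0 (the extra factor of s kills the finite limit).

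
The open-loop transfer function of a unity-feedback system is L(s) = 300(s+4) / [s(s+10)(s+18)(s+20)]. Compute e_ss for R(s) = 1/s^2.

3

System type = 1 (one pole at s=0).
K_v = lim_{s→0} s·L(s) = 300·4 / (10·18·20) = 1/3.
e_ss = 1/K_v = 1/(1/3) = 3.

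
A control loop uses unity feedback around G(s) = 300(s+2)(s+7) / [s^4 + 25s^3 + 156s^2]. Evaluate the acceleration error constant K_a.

350/13

Factoring s^2 from the denominator leaves a polynomial with constant term 156, so the system is type 2.
K_a = lim_{s→0} s^2·G(s) = 300·2·7 / 156 = 350/13.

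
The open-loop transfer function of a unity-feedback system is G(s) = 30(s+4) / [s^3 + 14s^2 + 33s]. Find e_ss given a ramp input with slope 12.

3.3

Factoring s from the denominator leaves a polynomial with constant term 33, so the system is type 1.
K_v = lim_{s→0} s·G(s) = 30·4 / 33 = 40/11.
e_ss = 12/K_v = 12/(40/11) = 3.3.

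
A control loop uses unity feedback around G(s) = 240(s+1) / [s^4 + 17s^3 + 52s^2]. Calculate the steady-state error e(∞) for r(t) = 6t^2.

2.6

Factoring s^2 from the denominator leaves a polynomial with constant term 52, so the system is type 2.
K_a = lim_{s→0} s^2·G(s) = 240·1 / 52 = 60/13.
r(t) = 6t^2 gives R(s) = 12/s^3.
e_ss = 12/K_a = 12/(60/13) = 2.6.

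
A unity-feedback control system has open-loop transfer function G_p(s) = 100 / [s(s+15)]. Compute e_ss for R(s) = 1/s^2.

System type = 1 (one pole at s=0).
K_v = lim_{s→0} s·G_p(s) = 100 / (15) = 20/3.
e_ss = 1/K_v = 1/(20/3) = 0.15.

0.15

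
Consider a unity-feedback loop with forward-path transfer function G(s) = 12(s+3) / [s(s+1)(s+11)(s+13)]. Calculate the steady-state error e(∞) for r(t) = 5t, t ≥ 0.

715/36

System type = 1 (one pole at s=0).
K_v = lim_{s→0} s·G(s) = 12·3 / (1·11·13) = 36/143.
e_ss = 5/K_v = 5/(36/143) = 715/36.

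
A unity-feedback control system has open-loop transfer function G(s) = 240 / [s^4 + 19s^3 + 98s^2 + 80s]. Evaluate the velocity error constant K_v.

3

Lowest-order denominator term is 80s, so the open loop has 1 pole at the origin → type 1 system.
K_v = lim_{s→0} s·G(s) = 240 / 80 = 3.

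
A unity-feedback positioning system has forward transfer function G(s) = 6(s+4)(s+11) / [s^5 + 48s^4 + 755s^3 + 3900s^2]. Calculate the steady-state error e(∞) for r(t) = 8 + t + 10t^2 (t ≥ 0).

Factoring s^2 from the denominator leaves a polynomial with constant term 3900, so the system is type 2. Taking each input component in turn:
  • 8: tracked with zero error.
  • t: tracked with zero error.
  • 10t^2: e_ss = 20/K_a with K_a=22/325 → 3250/11.
Total e_ss = 3250/11.

3250/11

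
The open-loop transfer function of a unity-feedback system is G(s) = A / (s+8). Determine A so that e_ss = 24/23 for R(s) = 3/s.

15

No free integrators in G(s): this is a type 0 system.
K_p = lim_{s→0} G(s) = A / (8) = 0.125·A.
e_ss = 3/(1 + K_p) = 24/23 ⇒ 1 + 0.125·A = 2.875 ⇒ A = 15.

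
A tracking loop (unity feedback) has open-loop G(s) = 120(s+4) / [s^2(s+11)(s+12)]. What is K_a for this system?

40/11

G(s) has two factors of s in the denominator, so the system is type 2.
K_a = lim_{s→0} s^2·G(s) = 120·4 / (11·12) = 40/11.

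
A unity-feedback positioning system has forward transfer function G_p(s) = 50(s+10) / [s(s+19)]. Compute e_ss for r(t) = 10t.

System type = 1 (one pole at s=0).
K_v = lim_{s→0} s·G_p(s) = 50·10 / (19) = 500/19.
e_ss = 10/K_v = 10/(500/19) = 0.38.

0.38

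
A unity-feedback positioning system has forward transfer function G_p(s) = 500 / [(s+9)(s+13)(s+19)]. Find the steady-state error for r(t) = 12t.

infinity

G_p(s) has no factors of s in the denominator, so the system is type 0.
For a type-0 system K_v = 0, so e_ss to a ramp input is unbounded.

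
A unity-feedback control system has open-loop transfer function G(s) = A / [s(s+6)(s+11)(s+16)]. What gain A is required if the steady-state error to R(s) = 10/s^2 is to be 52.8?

The open loop has one pole at the origin → type 1 system.
K_v = lim_{s→0} s·G(s) = A / (6·11·16) = (1/1056)·A.
e_ss = 10/K_v = 52.8 ⇒ K_v = 25/132 ⇒ A = (25/132)/(1/1056) = 200.

200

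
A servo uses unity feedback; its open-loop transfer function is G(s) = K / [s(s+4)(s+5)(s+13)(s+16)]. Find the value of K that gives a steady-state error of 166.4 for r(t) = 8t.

System type = 1 (one pole at s=0).
K_v = lim_{s→0} s·G(s) = K / (4·5·13·16) = (1/4160)·K.
e_ss = 8/K_v = 166.4 ⇒ K_v = 5/104 ⇒ K = (5/104)/(1/4160) = 200.

200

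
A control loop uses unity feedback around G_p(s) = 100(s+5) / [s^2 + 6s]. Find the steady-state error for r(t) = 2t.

Lowest-order denominator term is 6s, so the open loop has 1 pole at the origin → type 1 system.
K_v = lim_{s→0} s·G_p(s) = 100·5 / 6 = 250/3.
e_ss = 2/K_v = 2/(250/3) = 0.024.

0.024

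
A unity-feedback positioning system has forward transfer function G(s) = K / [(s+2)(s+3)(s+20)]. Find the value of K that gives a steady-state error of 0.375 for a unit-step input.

No free integrators in G(s): this is a type 0 system.
K_p = lim_{s→0} G(s) = K / (2·3·20) = (1/120)·K.
e_ss = 1/(1 + K_p) = 0.375 ⇒ 1 + (1/120)·K = 8/3 ⇒ K = 200.

200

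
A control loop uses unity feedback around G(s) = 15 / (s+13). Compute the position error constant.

The open loop has no poles at the origin → type 0 system.
K_p = lim_{s→0} G(s) = 15 / (13) = 15/13.

15/13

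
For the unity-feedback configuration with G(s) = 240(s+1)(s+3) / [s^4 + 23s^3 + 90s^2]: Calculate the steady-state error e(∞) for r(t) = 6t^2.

Lowest-order denominator term is 90s^2, so the open loop has 2 poles at the origin → type 2 system.
K_a = lim_{s→0} s^2·G(s) = 240·1·3 / 90 = 8.
r(t) = 6t^2 gives R(s) = 12/s^3.
e_ss = 12/K_a = 12/8 = 1.5.

1.5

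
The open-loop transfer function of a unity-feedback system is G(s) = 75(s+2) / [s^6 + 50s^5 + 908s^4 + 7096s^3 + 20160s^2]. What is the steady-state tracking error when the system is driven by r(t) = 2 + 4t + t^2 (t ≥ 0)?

268.8

Lowest-order denominator term is 20160s^2, so the open loop has 2 poles at the origin → type 2 system. By superposition:
  • 2: tracked with zero error.
  • 4t: tracked with zero error.
  • t^2: e_ss = 2/K_a with K_a=5/672 → 268.8.
Total e_ss = 268.8.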